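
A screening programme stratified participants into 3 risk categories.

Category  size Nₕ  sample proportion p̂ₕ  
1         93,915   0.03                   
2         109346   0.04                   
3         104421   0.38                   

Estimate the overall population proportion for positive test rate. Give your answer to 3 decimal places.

Wₕ = Nₕ/N with N = 307682: 0.3052, 0.3554, 0.3394.
p̂_st = 0.3052·0.03 + 0.3554·0.04 + 0.3394·0.38 ≈ 0.15234... → 0.152.

0.152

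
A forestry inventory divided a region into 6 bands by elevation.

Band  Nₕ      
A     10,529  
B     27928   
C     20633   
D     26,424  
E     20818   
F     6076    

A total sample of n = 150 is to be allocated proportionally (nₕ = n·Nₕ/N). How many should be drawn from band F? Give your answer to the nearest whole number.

Share of band F = 6076/112408 = 0.05405.
Allocate 150 × 0.05405 = 8.108... → 8.

8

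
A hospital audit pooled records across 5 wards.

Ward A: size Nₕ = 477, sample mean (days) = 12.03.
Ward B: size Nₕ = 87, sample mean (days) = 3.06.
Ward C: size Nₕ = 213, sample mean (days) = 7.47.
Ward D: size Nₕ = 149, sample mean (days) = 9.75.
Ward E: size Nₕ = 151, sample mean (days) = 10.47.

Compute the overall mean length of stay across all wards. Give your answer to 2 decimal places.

N = 1077; weights Wₕ = Nₕ/N = (0.4429, 0.0808, 0.1978, 0.1383, 0.1402).
x̄_st = Σ Wₕ·x̄ₕ = 0.4429·12.03 + 0.0808·3.06 + 0.1978·7.47 + 0.1383·9.75 + 0.1402·10.47 ≈ 9.8694...
→ 9.87.

9.87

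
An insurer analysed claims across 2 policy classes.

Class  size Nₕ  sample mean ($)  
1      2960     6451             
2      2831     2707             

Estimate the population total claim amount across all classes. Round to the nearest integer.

26758477

Estimate total by summing Nₕ·x̄ₕ over strata.
2960·6451 + 2831·2707 = 19094960 + 7663517 = 26758477.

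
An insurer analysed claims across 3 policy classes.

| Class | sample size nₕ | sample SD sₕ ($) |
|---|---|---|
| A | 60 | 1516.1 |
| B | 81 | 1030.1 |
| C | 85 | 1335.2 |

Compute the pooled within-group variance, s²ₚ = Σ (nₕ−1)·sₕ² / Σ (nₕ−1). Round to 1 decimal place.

A: (60−1)·1516.1² = 59·2298559.21 = 135614993.39
B: (81−1)·1030.1² = 80·1061106.01 = 84888480.8
C: (85−1)·1335.2² = 84·1782759.04 = 149751759.36
Numerator = 370255233.55; denominator = Σ(nₕ−1) = 223.
s²ₚ = 370255233.55/223 = 1660337.370... → 1660337.4.

1660337.4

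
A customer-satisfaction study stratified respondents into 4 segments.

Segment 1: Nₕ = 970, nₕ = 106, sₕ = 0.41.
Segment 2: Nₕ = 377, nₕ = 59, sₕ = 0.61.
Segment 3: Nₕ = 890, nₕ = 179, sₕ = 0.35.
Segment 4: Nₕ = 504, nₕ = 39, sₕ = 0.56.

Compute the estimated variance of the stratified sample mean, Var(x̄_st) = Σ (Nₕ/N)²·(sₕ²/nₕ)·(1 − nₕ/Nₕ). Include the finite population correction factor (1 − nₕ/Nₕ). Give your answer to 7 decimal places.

0.0005860

N = 2741. Term for each stratum: Wₕ²sₕ²/nₕ·(1−nₕ/Nₕ).
Var(x̄_st) = 0.0001769006 + 0.0001006371 + 0.0000576401 + 0.0002508285 = 0.0005860062 → 0.0005860.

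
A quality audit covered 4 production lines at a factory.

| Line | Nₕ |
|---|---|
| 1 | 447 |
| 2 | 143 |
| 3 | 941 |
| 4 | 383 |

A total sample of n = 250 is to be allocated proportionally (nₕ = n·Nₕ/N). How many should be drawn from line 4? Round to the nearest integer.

50

Share of line 4 = 383/1914 = 0.20010.
Allocate 250 × 0.20010 = 50.026... → 50.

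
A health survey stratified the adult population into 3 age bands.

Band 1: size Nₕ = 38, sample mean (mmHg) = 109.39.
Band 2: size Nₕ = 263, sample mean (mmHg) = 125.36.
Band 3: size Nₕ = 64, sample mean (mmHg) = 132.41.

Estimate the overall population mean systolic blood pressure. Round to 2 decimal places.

N = 38 + 263 + 64 = 365.
Weight each subgroup mean by Nₕ/N and sum.
Σ Nₕx̄ₕ = 38·109.39 + 263·125.36 + 64·132.41 = 4156.82 + 32969.68 + 8474.24 = 45600.74.
Divide by N: 45600.74 / 365 = 124.9335... → 124.93.

124.93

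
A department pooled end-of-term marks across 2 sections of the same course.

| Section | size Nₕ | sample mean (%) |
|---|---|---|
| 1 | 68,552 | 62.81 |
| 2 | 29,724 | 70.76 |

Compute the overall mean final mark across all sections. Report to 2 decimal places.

N = 98276; weights Wₕ = Nₕ/N = (0.6975, 0.3025).
x̄_st = Σ Wₕ·x̄ₕ = 0.6975·62.81 + 0.3025·70.76 ≈ 65.2145...
→ 65.21.

65.21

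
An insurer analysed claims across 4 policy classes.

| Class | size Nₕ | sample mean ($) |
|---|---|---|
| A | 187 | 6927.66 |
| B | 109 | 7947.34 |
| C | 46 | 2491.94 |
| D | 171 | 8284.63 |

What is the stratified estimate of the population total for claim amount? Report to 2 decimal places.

3693033.45

A: 187·6927.66 = 1295472.42
B: 109·7947.34 = 866260.06
C: 46·2491.94 = 114629.24
D: 171·8284.63 = 1416671.73
τ̂ = Σ Nₕx̄ₕ = 3693033.45.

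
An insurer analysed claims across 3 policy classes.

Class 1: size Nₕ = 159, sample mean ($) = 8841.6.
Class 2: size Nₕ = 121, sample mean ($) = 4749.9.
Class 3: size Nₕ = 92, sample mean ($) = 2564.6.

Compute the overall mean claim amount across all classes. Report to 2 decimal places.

5958.32

N = 372; weights Wₕ = Nₕ/N = (0.4274, 0.3253, 0.2473).
x̄_st = Σ Wₕ·x̄ₕ = 0.4274·8841.6 + 0.3253·4749.9 + 0.2473·2564.6 ≈ 5958.3212...
→ 5958.32.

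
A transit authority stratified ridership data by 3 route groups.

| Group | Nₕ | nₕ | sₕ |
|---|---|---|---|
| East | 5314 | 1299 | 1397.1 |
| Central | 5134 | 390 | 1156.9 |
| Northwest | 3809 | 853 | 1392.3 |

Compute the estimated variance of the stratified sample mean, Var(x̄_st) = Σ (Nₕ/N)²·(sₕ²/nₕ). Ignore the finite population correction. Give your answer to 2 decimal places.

815.99

N = 14257. Term for each stratum: Wₕ²sₕ²/nₕ.
Var(x̄_st) = 208.75296 + 445.02301 + 162.21173 = 815.98770 → 815.99.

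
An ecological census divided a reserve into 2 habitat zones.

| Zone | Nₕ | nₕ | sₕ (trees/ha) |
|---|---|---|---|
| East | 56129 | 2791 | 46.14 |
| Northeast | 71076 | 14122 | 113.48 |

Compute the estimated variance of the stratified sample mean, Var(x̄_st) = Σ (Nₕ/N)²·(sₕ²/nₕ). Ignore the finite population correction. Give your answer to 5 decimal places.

0.43321

N = 127205. Term for each stratum: Wₕ²sₕ²/nₕ.
Var(x̄_st) = 0.14851201 + 0.28469513 = 0.43320715 → 0.43321.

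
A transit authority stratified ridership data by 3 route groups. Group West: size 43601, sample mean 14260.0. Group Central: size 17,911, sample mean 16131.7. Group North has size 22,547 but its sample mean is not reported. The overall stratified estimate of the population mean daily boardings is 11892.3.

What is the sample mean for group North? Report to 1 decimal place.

N = 43601 + 17911 + 22547 = 84059.
Overall total = μ·N = 11892.3·84059 = 999654845.7.
Subtract the known strata: 43601·14260.0 + 17911·16131.7 = 910685138.7.
Remaining total for group North: 999654845.7 − 910685138.7 = 88969707.
Divide by its size: 88969707 / 22547 = 3945.967... → 3946.0.

3946.0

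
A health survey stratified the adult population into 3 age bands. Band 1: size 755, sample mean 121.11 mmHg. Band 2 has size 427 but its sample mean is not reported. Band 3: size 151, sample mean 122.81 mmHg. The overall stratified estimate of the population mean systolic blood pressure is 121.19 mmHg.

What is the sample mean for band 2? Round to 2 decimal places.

120.76

N = 755 + 427 + 151 = 1333.
Overall total = μ·N = 121.19·1333 = 161546.27.
Subtract the known strata: 755·121.11 + 151·122.81 = 109982.36.
Remaining total for band 2: 161546.27 − 109982.36 = 51563.91.
Divide by its size: 51563.91 / 427 = 120.7586... → 120.76.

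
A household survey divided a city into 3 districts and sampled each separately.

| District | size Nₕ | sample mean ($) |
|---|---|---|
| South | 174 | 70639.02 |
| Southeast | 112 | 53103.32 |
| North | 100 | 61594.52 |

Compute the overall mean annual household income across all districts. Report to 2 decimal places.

63207.81

N = 386; weights Wₕ = Nₕ/N = (0.4508, 0.2902, 0.2591).
x̄_st = Σ Wₕ·x̄ₕ = 0.4508·70639.02 + 0.2902·53103.32 + 0.2591·61594.52 ≈ 63207.8065...
→ 63207.81.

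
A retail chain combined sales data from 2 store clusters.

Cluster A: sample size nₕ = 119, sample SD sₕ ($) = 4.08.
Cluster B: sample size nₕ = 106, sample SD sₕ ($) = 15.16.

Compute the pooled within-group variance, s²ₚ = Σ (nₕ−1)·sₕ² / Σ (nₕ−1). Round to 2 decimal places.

A: (119−1)·4.08² = 118·16.6464 = 1964.2752
B: (106−1)·15.16² = 105·229.8256 = 24131.688
Numerator = 26095.9632; denominator = Σ(nₕ−1) = 223.
s²ₚ = 26095.9632/223 = 117.0223... → 117.02.

117.02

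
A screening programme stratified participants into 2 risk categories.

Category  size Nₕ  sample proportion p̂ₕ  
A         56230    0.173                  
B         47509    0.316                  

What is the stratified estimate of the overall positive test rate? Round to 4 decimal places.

N = 56230 + 47509 = 103739.
Overall proportion = Σ (Nₕ/N)·p̂ₕ.
Σ Nₕp̂ₕ = 9727.79 + 15012.844 = 24740.634.
24740.634 / 103739 = 0.238489... → 0.2385.

0.2385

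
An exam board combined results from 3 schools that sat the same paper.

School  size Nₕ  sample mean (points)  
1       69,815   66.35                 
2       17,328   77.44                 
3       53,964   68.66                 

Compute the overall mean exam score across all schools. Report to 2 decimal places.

x̄_st = (Σ Nₕx̄ₕ) / (Σ Nₕ) = (69815·66.35 + 17328·77.44 + 53964·68.66) / 141107
= 9679273.81 / 141107 = 68.5953... → 68.60.

68.60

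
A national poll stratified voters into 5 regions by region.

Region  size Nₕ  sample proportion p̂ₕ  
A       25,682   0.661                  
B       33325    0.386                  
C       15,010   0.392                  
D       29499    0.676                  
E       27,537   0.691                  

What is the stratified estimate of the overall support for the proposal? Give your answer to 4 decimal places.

N = 25682 + 33325 + 15010 + 29499 + 27537 = 131053.
Overall proportion = Σ (Nₕ/N)·p̂ₕ.
Σ Nₕp̂ₕ = 16975.802 + 12863.45 + 5883.92 + 19941.324 + 19028.067 = 74692.563.
74692.563 / 131053 = 0.569942... → 0.5699.

0.5699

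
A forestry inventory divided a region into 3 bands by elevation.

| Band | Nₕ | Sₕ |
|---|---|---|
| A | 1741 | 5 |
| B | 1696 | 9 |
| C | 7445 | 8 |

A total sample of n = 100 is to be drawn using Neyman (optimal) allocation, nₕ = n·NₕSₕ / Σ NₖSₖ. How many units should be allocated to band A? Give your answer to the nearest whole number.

10

A: NₕSₕ = 1741·5 = 8705
B: NₕSₕ = 1696·9 = 15264
C: NₕSₕ = 7445·8 = 59560
Σ NₕSₕ = 83529.
n_A = 100·8705/83529 = 10.422... → 10.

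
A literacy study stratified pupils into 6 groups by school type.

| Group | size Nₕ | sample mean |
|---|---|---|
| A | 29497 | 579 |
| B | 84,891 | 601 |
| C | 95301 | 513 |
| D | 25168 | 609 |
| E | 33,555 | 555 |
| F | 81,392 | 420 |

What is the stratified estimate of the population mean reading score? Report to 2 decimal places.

529.22

N = 349804; weights Wₕ = Nₕ/N = (0.0843, 0.2427, 0.2724, 0.0719, 0.0959, 0.2327).
x̄_st = Σ Wₕ·x̄ₕ = 0.0843·579 + 0.2427·601 + 0.2724·513 + 0.0719·609 + 0.0959·555 + 0.2327·420 ≈ 529.2182...
→ 529.22.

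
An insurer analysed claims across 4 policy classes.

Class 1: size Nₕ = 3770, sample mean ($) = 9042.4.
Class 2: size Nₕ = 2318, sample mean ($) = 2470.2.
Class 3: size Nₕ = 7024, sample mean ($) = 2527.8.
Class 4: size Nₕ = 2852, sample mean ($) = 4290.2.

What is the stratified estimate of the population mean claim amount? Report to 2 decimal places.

4372.76

N = 3770 + 2318 + 7024 + 2852 = 15964.
Weight each subgroup mean by Nₕ/N and sum.
Σ Nₕx̄ₕ = 3770·9042.4 + 2318·2470.2 + 7024·2527.8 + 2852·4290.2 = 34089848 + 5725923.6 + 17755267.2 + 12235650.4 = 69806689.2.
Divide by N: 69806689.2 / 15964 = 4372.7568... → 4372.76.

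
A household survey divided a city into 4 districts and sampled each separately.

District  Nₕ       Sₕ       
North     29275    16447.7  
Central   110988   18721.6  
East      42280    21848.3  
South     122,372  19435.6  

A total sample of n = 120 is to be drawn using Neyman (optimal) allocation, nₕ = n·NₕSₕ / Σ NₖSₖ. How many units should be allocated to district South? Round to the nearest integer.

49

North: NₕSₕ = 29275·16447.7 = 481506417.5
Central: NₕSₕ = 110988·18721.6 = 2077872940.8
East: NₕSₕ = 42280·21848.3 = 923746124
South: NₕSₕ = 122372·19435.6 = 2378373243.2
Σ NₕSₕ = 5861498725.5.
n_South = 120·2378373243.2/5861498725.5 = 48.691... → 49.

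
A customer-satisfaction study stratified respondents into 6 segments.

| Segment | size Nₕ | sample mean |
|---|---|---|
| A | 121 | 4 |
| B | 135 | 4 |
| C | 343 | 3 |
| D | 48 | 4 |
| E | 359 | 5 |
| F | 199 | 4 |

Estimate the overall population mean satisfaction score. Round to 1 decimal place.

N = 121 + 135 + 343 + 48 + 359 + 199 = 1205.
Weight each subgroup mean by Nₕ/N and sum.
Σ Nₕx̄ₕ = 121·4 + 135·4 + 343·3 + 48·4 + 359·5 + 199·4 = 484 + 540 + 1029 + 192 + 1795 + 796 = 4836.
Divide by N: 4836 / 1205 = 4.013... → 4.0.

4.0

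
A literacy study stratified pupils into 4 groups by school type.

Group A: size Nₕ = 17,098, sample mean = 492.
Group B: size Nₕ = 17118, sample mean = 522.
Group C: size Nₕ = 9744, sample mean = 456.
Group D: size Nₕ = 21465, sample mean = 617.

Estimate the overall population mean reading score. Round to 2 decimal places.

535.50

x̄_st = (Σ Nₕx̄ₕ) / (Σ Nₕ) = (17098·492 + 17118·522 + 9744·456 + 21465·617) / 65425
= 35034981 / 65425 = 535.4984... → 535.50.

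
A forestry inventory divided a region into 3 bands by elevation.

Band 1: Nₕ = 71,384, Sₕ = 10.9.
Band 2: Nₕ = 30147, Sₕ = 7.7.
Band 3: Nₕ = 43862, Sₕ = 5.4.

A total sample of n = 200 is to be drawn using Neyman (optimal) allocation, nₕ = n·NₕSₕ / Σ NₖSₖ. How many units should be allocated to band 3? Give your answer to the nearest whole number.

Σ NₕSₕ = 71384·10.9 + 30147·7.7 + 43862·5.4 = 1247072.3.
Share for 3: 236854.8/1247072.3 = 0.18993.
n_3 = 200 × 0.18993 = 37.986... → 38.

38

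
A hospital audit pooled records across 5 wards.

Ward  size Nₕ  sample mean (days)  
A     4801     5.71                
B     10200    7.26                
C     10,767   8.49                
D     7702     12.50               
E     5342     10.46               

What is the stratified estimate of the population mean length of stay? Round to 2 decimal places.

8.89

N = 38812; weights Wₕ = Nₕ/N = (0.1237, 0.2628, 0.2774, 0.1984, 0.1376).
x̄_st = Σ Wₕ·x̄ₕ = 0.1237·5.71 + 0.2628·7.26 + 0.2774·8.49 + 0.1984·12.50 + 0.1376·10.46 ≈ 8.8898...
→ 8.89.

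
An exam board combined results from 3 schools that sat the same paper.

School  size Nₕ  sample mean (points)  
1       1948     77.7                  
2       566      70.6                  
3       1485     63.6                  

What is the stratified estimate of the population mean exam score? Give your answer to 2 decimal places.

N = 3999; weights Wₕ = Nₕ/N = (0.4871, 0.1415, 0.3713).
x̄_st = Σ Wₕ·x̄ₕ = 0.4871·77.7 + 0.1415·70.6 + 0.3713·63.6 ≈ 71.4592...
→ 71.46.

71.46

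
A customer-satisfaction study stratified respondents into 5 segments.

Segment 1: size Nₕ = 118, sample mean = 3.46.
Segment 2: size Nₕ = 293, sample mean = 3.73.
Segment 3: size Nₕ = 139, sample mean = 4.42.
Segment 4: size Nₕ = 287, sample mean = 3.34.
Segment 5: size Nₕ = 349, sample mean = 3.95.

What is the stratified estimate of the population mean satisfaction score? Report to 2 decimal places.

N = 1186; weights Wₕ = Nₕ/N = (0.0995, 0.2470, 0.1172, 0.2420, 0.2943).
x̄_st = Σ Wₕ·x̄ₕ = 0.0995·3.46 + 0.2470·3.73 + 0.1172·4.42 + 0.2420·3.34 + 0.2943·3.95 ≈ 3.7544...
→ 3.75.

3.75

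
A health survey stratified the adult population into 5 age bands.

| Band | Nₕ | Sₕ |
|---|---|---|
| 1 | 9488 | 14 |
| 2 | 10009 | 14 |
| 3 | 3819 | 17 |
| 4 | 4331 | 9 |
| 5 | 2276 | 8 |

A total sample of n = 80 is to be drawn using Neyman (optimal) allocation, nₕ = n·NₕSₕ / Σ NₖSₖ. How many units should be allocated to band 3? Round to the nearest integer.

13

1: NₕSₕ = 9488·14 = 132832
2: NₕSₕ = 10009·14 = 140126
3: NₕSₕ = 3819·17 = 64923
4: NₕSₕ = 4331·9 = 38979
5: NₕSₕ = 2276·8 = 18208
Σ NₕSₕ = 395068.
n_3 = 80·64923/395068 = 13.147... → 13.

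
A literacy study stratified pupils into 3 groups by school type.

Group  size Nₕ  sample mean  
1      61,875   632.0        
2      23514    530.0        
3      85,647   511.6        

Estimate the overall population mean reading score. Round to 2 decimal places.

557.69

x̄_st = (Σ Nₕx̄ₕ) / (Σ Nₕ) = (61875·632.0 + 23514·530.0 + 85647·511.6) / 171036
= 95384425.2 / 171036 = 557.6862... → 557.69.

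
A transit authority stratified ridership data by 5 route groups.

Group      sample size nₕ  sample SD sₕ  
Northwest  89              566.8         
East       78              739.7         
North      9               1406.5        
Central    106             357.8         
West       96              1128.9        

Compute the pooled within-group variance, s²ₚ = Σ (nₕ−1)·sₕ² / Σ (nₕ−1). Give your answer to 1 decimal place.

Northwest: (89−1)·566.8² = 88·321262.24 = 28271077.12
East: (78−1)·739.7² = 77·547156.09 = 42131018.93
North: (9−1)·1406.5² = 8·1978242.25 = 15825938
Central: (106−1)·357.8² = 105·128020.84 = 13442188.2
West: (96−1)·1128.9² = 95·1274415.21 = 121069444.95
Numerator = 220739667.2; denominator = Σ(nₕ−1) = 373.
s²ₚ = 220739667.2/373 = 591795.354... → 591795.4.

591795.4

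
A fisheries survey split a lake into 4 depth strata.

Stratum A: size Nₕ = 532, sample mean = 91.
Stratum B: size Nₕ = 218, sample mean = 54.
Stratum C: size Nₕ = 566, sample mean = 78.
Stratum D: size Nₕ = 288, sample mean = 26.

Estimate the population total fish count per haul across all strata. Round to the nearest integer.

Estimate total by summing Nₕ·x̄ₕ over strata.
532·91 + 218·54 + 566·78 + 288·26 = 48412 + 11772 + 44148 + 7488 = 111820.

111820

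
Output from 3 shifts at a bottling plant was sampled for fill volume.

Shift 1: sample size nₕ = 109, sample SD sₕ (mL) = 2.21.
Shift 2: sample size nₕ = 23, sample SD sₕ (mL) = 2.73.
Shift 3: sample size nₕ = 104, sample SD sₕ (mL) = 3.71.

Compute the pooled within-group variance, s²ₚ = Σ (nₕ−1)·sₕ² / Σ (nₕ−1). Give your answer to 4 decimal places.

9.0521

Degrees of freedom: 108 + 22 + 103 = 233.
Σ(nₕ−1)sₕ² = 108·4.8841 + 22·7.4529 + 103·13.7641 = 2109.1489.
s²ₚ = 2109.1489 / 233 = 9.052141... → 9.0521.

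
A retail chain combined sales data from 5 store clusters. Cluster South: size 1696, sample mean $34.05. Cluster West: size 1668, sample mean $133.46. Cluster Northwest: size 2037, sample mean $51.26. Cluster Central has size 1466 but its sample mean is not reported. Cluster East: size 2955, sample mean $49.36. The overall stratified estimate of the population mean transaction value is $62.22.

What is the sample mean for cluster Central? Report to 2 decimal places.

54.90

N = 1696 + 1668 + 2037 + 1466 + 2955 = 9822.
Overall total = μ·N = 62.22·9822 = 611124.84.
Subtract the known strata: 1696·34.05 + 1668·133.46 + 2037·51.26 + 2955·49.36 = 530635.5.
Remaining total for cluster Central: 611124.84 − 530635.5 = 80489.34.
Divide by its size: 80489.34 / 1466 = 54.9041... → 54.90.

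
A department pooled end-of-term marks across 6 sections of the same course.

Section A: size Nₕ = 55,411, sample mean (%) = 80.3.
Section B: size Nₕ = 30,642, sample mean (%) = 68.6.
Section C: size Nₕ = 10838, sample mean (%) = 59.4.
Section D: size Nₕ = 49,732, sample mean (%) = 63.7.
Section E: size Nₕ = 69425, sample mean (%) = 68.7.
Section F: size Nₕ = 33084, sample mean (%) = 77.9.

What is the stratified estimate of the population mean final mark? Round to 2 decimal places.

N = 249132; weights Wₕ = Nₕ/N = (0.2224, 0.1230, 0.0435, 0.1996, 0.2787, 0.1328).
x̄_st = Σ Wₕ·x̄ₕ = 0.2224·80.3 + 0.1230·68.6 + 0.0435·59.4 + 0.1996·63.7 + 0.2787·68.7 + 0.1328·77.9 ≈ 71.0868...
→ 71.09.

71.09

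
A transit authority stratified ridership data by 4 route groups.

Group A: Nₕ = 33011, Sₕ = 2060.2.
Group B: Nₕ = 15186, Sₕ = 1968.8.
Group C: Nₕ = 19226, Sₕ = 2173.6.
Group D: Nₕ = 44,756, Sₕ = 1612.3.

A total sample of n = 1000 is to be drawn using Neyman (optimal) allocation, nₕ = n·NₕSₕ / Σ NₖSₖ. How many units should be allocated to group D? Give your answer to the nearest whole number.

Σ NₕSₕ = 33011·2060.2 + 15186·1968.8 + 19226·2173.6 + 44756·1612.3 = 211857191.4.
Share for D: 72160098.8/211857191.4 = 0.34061.
n_D = 1000 × 0.34061 = 340.607... → 341.

341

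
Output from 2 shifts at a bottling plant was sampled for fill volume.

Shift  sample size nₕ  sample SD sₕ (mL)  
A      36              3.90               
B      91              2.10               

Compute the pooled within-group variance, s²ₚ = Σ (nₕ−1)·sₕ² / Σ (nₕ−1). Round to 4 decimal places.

7.4340

Degrees of freedom: 35 + 90 = 125.
Σ(nₕ−1)sₕ² = 35·15.21 + 90·4.41 = 929.25.
s²ₚ = 929.25 / 125 = 7.434 → 7.4340.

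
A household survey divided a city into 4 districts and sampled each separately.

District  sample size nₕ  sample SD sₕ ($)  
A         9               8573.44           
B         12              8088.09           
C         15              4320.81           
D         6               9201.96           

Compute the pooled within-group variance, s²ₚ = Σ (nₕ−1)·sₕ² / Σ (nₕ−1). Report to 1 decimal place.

52430845.0

Degrees of freedom: 8 + 11 + 14 + 5 = 38.
Σ(nₕ−1)sₕ² = 8·73503873.4336 + 11·65417199.8481 + 14·18669399.0561 + 5·84676067.8416 = 1992372111.7913.
s²ₚ = 1992372111.7913 / 38 = 52430845.047... → 52430845.0.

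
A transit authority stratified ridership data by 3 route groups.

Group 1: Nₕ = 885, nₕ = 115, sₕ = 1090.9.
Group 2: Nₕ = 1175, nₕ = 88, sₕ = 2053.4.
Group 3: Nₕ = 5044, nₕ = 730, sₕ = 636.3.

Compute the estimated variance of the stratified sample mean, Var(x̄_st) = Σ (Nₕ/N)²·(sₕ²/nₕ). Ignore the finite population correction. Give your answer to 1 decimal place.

N = 7104. Term for each stratum: Wₕ²sₕ²/nₕ.
Var(x̄_st) = 160.6026 + 1310.7935 + 279.6052 = 1751.0013 → 1751.0.

1751.0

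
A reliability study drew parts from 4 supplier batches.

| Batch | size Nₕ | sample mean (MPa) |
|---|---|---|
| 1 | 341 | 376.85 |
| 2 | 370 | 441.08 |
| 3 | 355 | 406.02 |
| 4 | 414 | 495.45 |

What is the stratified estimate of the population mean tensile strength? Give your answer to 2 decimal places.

433.08

N = 341 + 370 + 355 + 414 = 1480.
Weight each subgroup mean by Nₕ/N and sum.
Σ Nₕx̄ₕ = 341·376.85 + 370·441.08 + 355·406.02 + 414·495.45 = 128505.85 + 163199.6 + 144137.1 + 205116.3 = 640958.85.
Divide by N: 640958.85 / 1480 = 433.0803... → 433.08.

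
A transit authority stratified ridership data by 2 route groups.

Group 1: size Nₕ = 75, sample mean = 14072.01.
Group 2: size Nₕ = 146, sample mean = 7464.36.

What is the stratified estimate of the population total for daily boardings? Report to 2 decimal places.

2145197.31

1: 75·14072.01 = 1055400.75
2: 146·7464.36 = 1089796.56
τ̂ = Σ Nₕx̄ₕ = 2145197.31.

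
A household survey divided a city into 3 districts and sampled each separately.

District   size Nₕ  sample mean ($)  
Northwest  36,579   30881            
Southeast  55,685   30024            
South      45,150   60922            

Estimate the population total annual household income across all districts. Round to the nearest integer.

5552110839

Population total = Σ Nₕ·x̄ₕ (each stratum's size times its mean).
36579·30881 + 55685·30024 + 45150·60922 = 1129596099 + 1671886440 + 2750628300 = 5552110839.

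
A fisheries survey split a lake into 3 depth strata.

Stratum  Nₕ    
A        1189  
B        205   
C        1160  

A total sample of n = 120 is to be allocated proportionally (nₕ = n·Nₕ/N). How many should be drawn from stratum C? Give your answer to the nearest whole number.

Share of stratum C = 1160/2554 = 0.45419.
Allocate 120 × 0.45419 = 54.503... → 55.

55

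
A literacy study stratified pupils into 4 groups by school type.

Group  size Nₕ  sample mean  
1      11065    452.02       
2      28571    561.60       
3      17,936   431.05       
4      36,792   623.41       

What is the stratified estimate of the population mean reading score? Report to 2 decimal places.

548.04

N = 94364; weights Wₕ = Nₕ/N = (0.1173, 0.3028, 0.1901, 0.3899).
x̄_st = Σ Wₕ·x̄ₕ = 0.1173·452.02 + 0.3028·561.60 + 0.1901·431.05 + 0.3899·623.41 ≈ 548.0362...
→ 548.04.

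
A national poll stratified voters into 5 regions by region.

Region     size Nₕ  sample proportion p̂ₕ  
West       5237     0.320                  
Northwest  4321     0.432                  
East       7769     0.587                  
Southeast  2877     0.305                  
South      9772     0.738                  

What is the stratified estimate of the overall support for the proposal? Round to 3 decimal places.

Wₕ = Nₕ/N with N = 29976: 0.1747, 0.1441, 0.2592, 0.0960, 0.3260.
p̂_st = 0.1747·0.320 + 0.1441·0.432 + 0.2592·0.587 + 0.0960·0.305 + 0.3260·0.738 ≈ 0.54017... → 0.540.

0.540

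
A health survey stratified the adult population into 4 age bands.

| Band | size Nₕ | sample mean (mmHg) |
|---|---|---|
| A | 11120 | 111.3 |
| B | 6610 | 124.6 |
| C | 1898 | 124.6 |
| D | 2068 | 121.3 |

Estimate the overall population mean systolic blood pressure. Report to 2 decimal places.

N = 21696; weights Wₕ = Nₕ/N = (0.5125, 0.3047, 0.0875, 0.0953).
x̄_st = Σ Wₕ·x̄ₕ = 0.5125·111.3 + 0.3047·124.6 + 0.0875·124.6 + 0.0953·121.3 ≈ 117.4687...
→ 117.47.

117.47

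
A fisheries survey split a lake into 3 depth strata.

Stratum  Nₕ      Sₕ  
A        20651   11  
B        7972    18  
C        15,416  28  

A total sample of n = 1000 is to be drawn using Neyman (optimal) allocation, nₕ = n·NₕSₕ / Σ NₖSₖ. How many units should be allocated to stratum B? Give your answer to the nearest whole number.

179

A: NₕSₕ = 20651·11 = 227161
B: NₕSₕ = 7972·18 = 143496
C: NₕSₕ = 15416·28 = 431648
Σ NₕSₕ = 802305.
n_B = 1000·143496/802305 = 178.855... → 179.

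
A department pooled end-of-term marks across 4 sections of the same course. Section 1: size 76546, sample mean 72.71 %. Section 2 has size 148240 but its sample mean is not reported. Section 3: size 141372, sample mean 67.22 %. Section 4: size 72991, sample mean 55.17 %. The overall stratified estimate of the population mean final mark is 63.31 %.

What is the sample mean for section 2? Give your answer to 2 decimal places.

58.74

Σ Nₕx̄ₕ = N·μ, so 148240·x̄_2 = 439149·63.31 − (76546·72.71 + 141372·67.22 + 72991·55.17).
= 27802523.19 − 19095598.97 = 8706924.22.
x̄_2 = 8706924.22 / 148240 = 58.7353... → 58.74.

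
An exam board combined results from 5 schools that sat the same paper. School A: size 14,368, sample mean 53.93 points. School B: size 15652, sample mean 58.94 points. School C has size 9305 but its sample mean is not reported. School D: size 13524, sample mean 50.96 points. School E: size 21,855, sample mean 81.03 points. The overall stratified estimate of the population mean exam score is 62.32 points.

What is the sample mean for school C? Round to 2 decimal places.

Σ Nₕx̄ₕ = N·μ, so 9305·x̄_C = 74704·62.32 − (14368·53.93 + 15652·58.94 + 13524·50.96 + 21855·81.03).
= 4655553.28 − 4157488.81 = 498064.47.
x̄_C = 498064.47 / 9305 = 53.5265... → 53.53.

53.53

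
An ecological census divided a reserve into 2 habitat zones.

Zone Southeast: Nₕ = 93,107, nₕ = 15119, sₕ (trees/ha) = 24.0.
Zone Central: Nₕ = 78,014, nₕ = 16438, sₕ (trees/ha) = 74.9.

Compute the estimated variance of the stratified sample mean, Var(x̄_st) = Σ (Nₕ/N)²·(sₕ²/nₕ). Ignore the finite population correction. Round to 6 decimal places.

0.082212

N = 171121. Term for each stratum: Wₕ²sₕ²/nₕ.
Var(x̄_st) = 0.011278659 + 0.070933785 = 0.082212444 → 0.082212.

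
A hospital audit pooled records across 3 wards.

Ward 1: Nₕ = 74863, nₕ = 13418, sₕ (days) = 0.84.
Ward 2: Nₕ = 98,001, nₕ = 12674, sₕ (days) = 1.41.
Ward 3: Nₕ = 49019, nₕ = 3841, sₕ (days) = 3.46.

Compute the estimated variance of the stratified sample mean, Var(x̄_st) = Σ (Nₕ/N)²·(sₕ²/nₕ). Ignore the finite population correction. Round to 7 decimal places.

0.0001887

N = 221883. Term for each stratum: Wₕ²sₕ²/nₕ.
Var(x̄_st) = 0.0000059863 + 0.0000306011 + 0.0001521208 = 0.0001887083 → 0.0001887.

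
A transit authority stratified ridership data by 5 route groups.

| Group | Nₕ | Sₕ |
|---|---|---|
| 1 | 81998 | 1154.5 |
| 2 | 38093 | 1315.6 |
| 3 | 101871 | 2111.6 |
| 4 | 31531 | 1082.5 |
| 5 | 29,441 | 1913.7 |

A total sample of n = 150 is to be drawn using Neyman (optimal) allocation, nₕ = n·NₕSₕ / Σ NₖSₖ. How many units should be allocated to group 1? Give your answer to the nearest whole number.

32

1: NₕSₕ = 81998·1154.5 = 94666691
2: NₕSₕ = 38093·1315.6 = 50115150.8
3: NₕSₕ = 101871·2111.6 = 215110803.6
4: NₕSₕ = 31531·1082.5 = 34132307.5
5: NₕSₕ = 29441·1913.7 = 56341241.7
Σ NₕSₕ = 450366194.6.
n_1 = 150·94666691/450366194.6 = 31.530... → 32.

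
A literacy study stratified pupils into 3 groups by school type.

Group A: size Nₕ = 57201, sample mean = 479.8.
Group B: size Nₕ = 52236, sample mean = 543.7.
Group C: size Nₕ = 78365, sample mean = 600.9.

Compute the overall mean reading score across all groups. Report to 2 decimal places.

548.11

x̄_st = (Σ Nₕx̄ₕ) / (Σ Nₕ) = (57201·479.8 + 52236·543.7 + 78365·600.9) / 187802
= 102935281.5 / 187802 = 548.1054... → 548.11.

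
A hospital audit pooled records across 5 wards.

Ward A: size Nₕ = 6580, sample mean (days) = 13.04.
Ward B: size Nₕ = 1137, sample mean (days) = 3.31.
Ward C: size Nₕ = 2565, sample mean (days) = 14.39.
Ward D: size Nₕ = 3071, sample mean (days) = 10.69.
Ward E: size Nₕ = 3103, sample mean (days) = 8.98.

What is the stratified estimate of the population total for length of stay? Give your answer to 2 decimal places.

187170.95

Population total = Σ Nₕ·x̄ₕ (each stratum's size times its mean).
6580·13.04 + 1137·3.31 + 2565·14.39 + 3071·10.69 + 3103·8.98 = 85803.2 + 3763.47 + 36910.35 + 32828.99 + 27864.94 = 187170.95.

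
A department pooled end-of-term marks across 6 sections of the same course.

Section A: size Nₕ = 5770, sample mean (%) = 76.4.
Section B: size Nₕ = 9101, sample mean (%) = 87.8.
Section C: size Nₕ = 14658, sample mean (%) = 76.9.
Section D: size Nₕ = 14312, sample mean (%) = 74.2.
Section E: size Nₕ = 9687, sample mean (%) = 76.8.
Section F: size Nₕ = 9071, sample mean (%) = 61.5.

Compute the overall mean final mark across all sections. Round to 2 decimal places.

75.57

N = 62599; weights Wₕ = Nₕ/N = (0.0922, 0.1454, 0.2342, 0.2286, 0.1547, 0.1449).
x̄_st = Σ Wₕ·x̄ₕ = 0.0922·76.4 + 0.1454·87.8 + 0.2342·76.9 + 0.2286·74.2 + 0.1547·76.8 + 0.1449·61.5 ≈ 75.5743...
→ 75.57.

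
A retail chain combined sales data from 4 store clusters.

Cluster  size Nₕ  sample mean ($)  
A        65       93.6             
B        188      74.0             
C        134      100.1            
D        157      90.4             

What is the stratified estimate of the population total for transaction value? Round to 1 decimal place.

47602.2

Estimate total by summing Nₕ·x̄ₕ over strata.
65·93.6 + 188·74.0 + 134·100.1 + 157·90.4 = 6084 + 13912 + 13413.4 + 14192.8 = 47602.2.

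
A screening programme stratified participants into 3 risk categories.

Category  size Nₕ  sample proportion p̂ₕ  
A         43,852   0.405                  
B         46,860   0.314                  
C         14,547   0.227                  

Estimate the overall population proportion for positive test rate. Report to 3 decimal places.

0.340

Wₕ = Nₕ/N with N = 105259: 0.4166, 0.4452, 0.1382.
p̂_st = 0.4166·0.405 + 0.4452·0.314 + 0.1382·0.227 ≈ 0.33989... → 0.340.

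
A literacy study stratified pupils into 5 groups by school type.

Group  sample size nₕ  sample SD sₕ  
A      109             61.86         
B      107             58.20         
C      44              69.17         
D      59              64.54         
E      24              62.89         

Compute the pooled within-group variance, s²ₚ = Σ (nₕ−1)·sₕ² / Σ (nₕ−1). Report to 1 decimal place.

A: (109−1)·61.86² = 108·3826.6596 = 413279.2368
B: (107−1)·58.20² = 106·3387.24 = 359047.44
C: (44−1)·69.17² = 43·4784.4889 = 205733.0227
D: (59−1)·64.54² = 58·4165.4116 = 241593.8728
E: (24−1)·62.89² = 23·3955.1521 = 90968.4983
Numerator = 1310622.0706; denominator = Σ(nₕ−1) = 338.
s²ₚ = 1310622.0706/338 = 3877.580... → 3877.6.

3877.6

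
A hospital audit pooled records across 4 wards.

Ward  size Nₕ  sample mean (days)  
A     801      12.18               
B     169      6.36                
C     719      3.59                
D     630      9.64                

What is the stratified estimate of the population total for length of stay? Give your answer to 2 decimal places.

19485.43

A: 801·12.18 = 9756.18
B: 169·6.36 = 1074.84
C: 719·3.59 = 2581.21
D: 630·9.64 = 6073.2
τ̂ = Σ Nₕx̄ₕ = 19485.43.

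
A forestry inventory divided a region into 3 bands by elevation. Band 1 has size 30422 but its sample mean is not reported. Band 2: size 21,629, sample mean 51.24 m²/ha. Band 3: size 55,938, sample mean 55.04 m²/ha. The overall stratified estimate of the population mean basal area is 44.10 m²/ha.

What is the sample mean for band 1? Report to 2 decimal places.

18.91

Σ Nₕx̄ₕ = N·μ, so 30422·x̄_1 = 107989·44.10 − (21629·51.24 + 55938·55.04).
= 4762314.9 − 4187097.48 = 575217.42.
x̄_1 = 575217.42 / 30422 = 18.9079... → 18.91.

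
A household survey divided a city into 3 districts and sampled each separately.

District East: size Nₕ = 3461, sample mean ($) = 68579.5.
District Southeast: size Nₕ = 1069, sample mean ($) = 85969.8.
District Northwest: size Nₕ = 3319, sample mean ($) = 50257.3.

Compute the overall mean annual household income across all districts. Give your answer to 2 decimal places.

N = 7849; weights Wₕ = Nₕ/N = (0.4409, 0.1362, 0.4229).
x̄_st = Σ Wₕ·x̄ₕ = 0.4409·68579.5 + 0.1362·85969.8 + 0.4229·50257.3 ≈ 63200.3242...
→ 63200.32.

63200.32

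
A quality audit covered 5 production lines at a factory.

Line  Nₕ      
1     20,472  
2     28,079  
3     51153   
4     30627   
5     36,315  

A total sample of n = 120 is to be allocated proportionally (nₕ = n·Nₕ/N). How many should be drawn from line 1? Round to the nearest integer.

15

N = 20472 + 28079 + 51153 + 30627 + 36315 = 166646.
n_1 = 120·20472/166646 = 14.742... → 15.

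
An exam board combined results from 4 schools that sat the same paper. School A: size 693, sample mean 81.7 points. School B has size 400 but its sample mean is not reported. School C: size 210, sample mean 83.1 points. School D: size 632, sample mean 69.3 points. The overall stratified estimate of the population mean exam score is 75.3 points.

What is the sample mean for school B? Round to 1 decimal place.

69.6

N = 693 + 400 + 210 + 632 = 1935.
Overall total = μ·N = 75.3·1935 = 145705.5.
Subtract the known strata: 693·81.7 + 210·83.1 + 632·69.3 = 117866.7.
Remaining total for school B: 145705.5 − 117866.7 = 27838.8.
Divide by its size: 27838.8 / 400 = 69.597 → 69.6.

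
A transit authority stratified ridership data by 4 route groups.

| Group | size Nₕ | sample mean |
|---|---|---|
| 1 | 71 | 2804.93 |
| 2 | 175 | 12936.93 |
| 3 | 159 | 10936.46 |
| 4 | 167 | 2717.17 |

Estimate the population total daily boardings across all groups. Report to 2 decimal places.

4655777.31

1: 71·2804.93 = 199150.03
2: 175·12936.93 = 2263962.75
3: 159·10936.46 = 1738897.14
4: 167·2717.17 = 453767.39
τ̂ = Σ Nₕx̄ₕ = 4655777.31.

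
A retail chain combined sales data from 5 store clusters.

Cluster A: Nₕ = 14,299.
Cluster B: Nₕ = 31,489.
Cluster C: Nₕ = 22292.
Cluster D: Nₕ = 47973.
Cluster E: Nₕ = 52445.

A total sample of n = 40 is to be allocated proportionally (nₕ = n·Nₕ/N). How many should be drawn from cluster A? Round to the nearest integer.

Share of cluster A = 14299/168498 = 0.08486.
Allocate 40 × 0.08486 = 3.394... → 3.

3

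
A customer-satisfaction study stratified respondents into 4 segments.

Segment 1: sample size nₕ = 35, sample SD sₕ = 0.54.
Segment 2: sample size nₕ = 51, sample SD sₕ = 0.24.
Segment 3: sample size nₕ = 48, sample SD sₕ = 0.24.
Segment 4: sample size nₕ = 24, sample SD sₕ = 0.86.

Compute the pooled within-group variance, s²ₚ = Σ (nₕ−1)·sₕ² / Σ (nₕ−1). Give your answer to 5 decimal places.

0.21112

Degrees of freedom: 34 + 50 + 47 + 23 = 154.
Σ(nₕ−1)sₕ² = 34·0.2916 + 50·0.0576 + 47·0.0576 + 23·0.7396 = 32.5124.
s²ₚ = 32.5124 / 154 = 0.2111195... → 0.21112.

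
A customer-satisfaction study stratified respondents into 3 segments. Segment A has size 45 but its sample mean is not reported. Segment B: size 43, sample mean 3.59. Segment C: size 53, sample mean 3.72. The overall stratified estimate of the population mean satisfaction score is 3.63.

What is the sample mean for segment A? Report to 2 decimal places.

3.56

Σ Nₕx̄ₕ = N·μ, so 45·x̄_A = 141·3.63 − (43·3.59 + 53·3.72).
= 511.83 − 351.53 = 160.3.
x̄_A = 160.3 / 45 = 3.5622... → 3.56.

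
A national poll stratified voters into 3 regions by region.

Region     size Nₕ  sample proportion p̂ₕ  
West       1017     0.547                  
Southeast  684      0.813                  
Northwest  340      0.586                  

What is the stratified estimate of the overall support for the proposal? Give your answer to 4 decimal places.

N = 1017 + 684 + 340 = 2041.
Overall proportion = Σ (Nₕ/N)·p̂ₕ.
Σ Nₕp̂ₕ = 556.299 + 556.092 + 199.24 = 1311.631.
1311.631 / 2041 = 0.642641... → 0.6426.

0.6426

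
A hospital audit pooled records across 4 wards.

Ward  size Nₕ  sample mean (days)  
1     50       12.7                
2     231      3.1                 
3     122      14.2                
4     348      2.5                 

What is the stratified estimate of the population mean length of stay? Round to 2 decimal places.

5.26

N = 751; weights Wₕ = Nₕ/N = (0.0666, 0.3076, 0.1625, 0.4634).
x̄_st = Σ Wₕ·x̄ₕ = 0.0666·12.7 + 0.3076·3.1 + 0.1625·14.2 + 0.4634·2.5 ≈ 5.2643...
→ 5.26.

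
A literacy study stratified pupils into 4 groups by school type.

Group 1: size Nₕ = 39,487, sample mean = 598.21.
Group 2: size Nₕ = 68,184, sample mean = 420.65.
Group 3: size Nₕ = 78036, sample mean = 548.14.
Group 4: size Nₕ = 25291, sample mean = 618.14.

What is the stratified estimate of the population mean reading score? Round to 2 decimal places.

N = 39487 + 68184 + 78036 + 25291 = 210998.
Overall mean = Σ (Nₕ/N)·x̄ₕ — weight by population share, not a simple average.
Σ Nₕx̄ₕ = 39487·598.21 + 68184·420.65 + 78036·548.14 + 25291·618.14 = 23621518.27 + 28681599.6 + 42774653.04 + 15633378.74 = 110711149.65.
Divide by N: 110711149.65 / 210998 = 524.7024... → 524.70.

524.70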